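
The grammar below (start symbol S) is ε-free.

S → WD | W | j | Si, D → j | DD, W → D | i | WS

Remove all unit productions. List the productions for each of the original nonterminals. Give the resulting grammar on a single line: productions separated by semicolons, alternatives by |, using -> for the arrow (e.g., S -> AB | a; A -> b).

S -> i | j | DD | Si | WD | WS; D -> j | DD; W -> i | j | DD | WS

Unit productions: S->W, W->D.
Unit pairs (A ⇒* B via units): (S,D), (S,W), (W,D).
S: inherits non-unit rules of {D, S, W} → DD | Si | WD | WS | i | j.
D: inherits non-unit rules of {D} → DD | j.
W: inherits non-unit rules of {D, W} → DD | WS | i | j.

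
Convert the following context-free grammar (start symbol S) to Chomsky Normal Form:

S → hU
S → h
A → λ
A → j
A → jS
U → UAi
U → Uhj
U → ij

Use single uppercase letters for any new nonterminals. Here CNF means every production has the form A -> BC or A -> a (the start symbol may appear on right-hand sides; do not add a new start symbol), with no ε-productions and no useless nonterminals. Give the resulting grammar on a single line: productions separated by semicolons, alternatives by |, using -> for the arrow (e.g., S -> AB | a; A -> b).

S -> h | CU; A -> j | BS; B -> j; C -> h; D -> i; E -> AD; F -> CB; U -> DB | UD | UE | UF

Nullable: {A}; after ε-elimination: S -> h | hU; A -> j | jS; U -> Ui | ij | UAi | Uhj.
No unit productions to eliminate.
TERM: introduce C -> h, D -> i, B -> j and substitute in every rule of length ≥2.
BIN: U -> UAD becomes U -> UE, E -> AD; U -> UCB becomes U -> UF, F -> CB.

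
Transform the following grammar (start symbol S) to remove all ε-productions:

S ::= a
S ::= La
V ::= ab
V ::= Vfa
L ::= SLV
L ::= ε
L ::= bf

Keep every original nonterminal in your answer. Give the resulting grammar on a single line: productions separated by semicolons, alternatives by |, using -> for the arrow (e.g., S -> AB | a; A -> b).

S -> a | La; L -> SV | bf | SLV; V -> ab | Vfa

Nullable set: {L}.
S -> La: L nullable, giving La | a.
Drop L -> ε.
L -> SLV: L nullable, giving SLV | SV.
Unchanged (no nullable symbols): S -> a; L -> bf; V -> Vfa; V -> ab.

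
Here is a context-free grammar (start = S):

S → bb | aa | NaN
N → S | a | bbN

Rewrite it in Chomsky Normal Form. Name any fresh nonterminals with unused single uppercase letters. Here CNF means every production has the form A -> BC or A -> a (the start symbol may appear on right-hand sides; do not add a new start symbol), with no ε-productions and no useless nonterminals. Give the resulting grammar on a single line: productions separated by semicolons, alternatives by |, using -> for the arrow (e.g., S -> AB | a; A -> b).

S -> AA | BB | NE; A -> a; B -> b; C -> BN; D -> AN; E -> AN; N -> a | AA | BB | BC | ND

No ε-productions.
After unit-elimination: S -> aa | bb | NaN; N -> a | aa | bb | NaN | bbN.
TERM: introduce A -> a, B -> b and substitute in every rule of length ≥2.
BIN: N -> BBN becomes N -> BC, C -> BN; N -> NAN becomes N -> ND, D -> AN; S -> NAN becomes S -> NE, E -> AN.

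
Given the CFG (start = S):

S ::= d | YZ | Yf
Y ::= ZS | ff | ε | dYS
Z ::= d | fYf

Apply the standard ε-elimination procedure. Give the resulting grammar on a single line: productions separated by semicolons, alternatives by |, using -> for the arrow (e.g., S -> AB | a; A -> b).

Nullable set: {Y}.
S -> YZ: Y nullable, giving YZ | Z.
S -> Yf: Y nullable, giving Yf | f.
Drop Y -> ε.
Y -> dYS: Y nullable, giving dS | dYS.
Z -> fYf: Y nullable, giving fYf | ff.
Unchanged (no nullable symbols): S -> d; Y -> ZS; Y -> ff; Z -> d.

S -> Z | d | f | YZ | Yf; Y -> ZS | dS | ff | dYS; Z -> d | ff | fYf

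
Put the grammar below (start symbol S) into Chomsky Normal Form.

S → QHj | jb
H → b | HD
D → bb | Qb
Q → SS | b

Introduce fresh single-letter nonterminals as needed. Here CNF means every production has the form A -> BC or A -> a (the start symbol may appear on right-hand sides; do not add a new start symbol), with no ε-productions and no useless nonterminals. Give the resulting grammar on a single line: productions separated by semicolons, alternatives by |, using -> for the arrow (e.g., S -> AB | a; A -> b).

S -> BA | QC; A -> b; B -> j; C -> HB; D -> AA | QA; H -> b | HD; Q -> b | SS

No ε-productions.
No unit productions to eliminate.
TERM: introduce A -> b, B -> j and substitute in every rule of length ≥2.
BIN: S -> QHB becomes S -> QC, C -> HB.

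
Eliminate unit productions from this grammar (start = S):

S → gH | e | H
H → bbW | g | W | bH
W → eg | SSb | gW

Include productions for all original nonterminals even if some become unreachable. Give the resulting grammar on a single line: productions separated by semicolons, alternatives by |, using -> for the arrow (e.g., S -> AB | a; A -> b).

Unit productions: H->W, S->H.
Unit pairs (A ⇒* B via units): (H,W), (S,H), (S,W).
S: inherits non-unit rules of {H, S, W} → SSb | bH | bbW | e | eg | g | gH | gW.
H: inherits non-unit rules of {H, W} → SSb | bH | bbW | eg | g | gW.
W: inherits non-unit rules of {W} → SSb | eg | gW.

S -> e | g | bH | eg | gH | gW | SSb | bbW; H -> g | bH | eg | gW | SSb | bbW; W -> eg | gW | SSb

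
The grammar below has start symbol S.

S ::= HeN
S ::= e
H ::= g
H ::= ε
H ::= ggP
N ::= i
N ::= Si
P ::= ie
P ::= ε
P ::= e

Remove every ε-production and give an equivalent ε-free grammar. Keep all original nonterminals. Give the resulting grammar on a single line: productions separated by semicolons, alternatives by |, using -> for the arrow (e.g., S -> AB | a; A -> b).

S -> e | eN | HeN; H -> g | gg | ggP; N -> i | Si; P -> e | ie

Nullable set: {H, P}.
S -> HeN: H nullable, giving HeN | eN.
Drop H -> ε.
H -> ggP: P nullable, giving gg | ggP.
Drop P -> ε.
Unchanged (no nullable symbols): S -> e; H -> g; N -> Si; N -> i; P -> e; P -> ie.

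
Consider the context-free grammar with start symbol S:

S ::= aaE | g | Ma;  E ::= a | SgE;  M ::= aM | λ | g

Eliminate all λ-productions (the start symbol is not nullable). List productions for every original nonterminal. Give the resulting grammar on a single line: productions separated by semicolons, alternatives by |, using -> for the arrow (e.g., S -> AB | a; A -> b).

Nullable set: {M}.
S -> Ma: M nullable, giving Ma | a.
Drop M -> λ.
M -> aM: M nullable, giving a | aM.
Unchanged (no nullable symbols): S -> aaE; S -> g; E -> SgE; E -> a; M -> g.

S -> a | g | Ma | aaE; E -> a | SgE; M -> a | g | aM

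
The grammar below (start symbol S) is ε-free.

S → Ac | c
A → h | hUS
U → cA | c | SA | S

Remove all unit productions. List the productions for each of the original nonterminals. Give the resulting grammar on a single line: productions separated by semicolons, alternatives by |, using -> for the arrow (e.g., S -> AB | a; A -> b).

S -> c | Ac; A -> h | hUS; U -> c | Ac | SA | cA

Unit productions: U->S.
Unit pairs (A ⇒* B via units): (U,S).
S: inherits non-unit rules of {S} → Ac | c.
A: inherits non-unit rules of {A} → h | hUS.
U: inherits non-unit rules of {S, U} → Ac | SA | c | cA.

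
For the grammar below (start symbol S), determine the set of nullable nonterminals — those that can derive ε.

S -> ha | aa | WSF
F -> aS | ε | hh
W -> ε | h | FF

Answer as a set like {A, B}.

Directly nullable (have an ε-rule): {F, W}.
Not nullable: S — each has a terminal in every rule's right-hand side or depends on a non-nullable symbol.

{F, W}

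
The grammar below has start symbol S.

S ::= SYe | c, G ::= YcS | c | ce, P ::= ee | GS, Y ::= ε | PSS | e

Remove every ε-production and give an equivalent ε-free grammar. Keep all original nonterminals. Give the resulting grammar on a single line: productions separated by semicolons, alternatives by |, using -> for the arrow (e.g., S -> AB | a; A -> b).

S -> c | Se | SYe; G -> c | cS | ce | YcS; P -> GS | ee; Y -> e | PSS

Nullable set: {Y}.
S -> SYe: Y nullable, giving SYe | Se.
G -> YcS: Y nullable, giving YcS | cS.
Drop Y -> ε.
Unchanged (no nullable symbols): S -> c; G -> c; G -> ce; P -> GS; P -> ee; Y -> PSS; Y -> e.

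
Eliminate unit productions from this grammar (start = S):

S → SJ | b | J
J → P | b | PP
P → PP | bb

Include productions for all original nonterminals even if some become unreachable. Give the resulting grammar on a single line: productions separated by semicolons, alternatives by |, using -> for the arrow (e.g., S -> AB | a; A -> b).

S -> b | PP | SJ | bb; J -> b | PP | bb; P -> PP | bb

Unit productions: J->P, S->J.
Unit pairs (A ⇒* B via units): (J,P), (S,J), (S,P).
S: inherits non-unit rules of {J, P, S} → PP | SJ | b | bb.
J: inherits non-unit rules of {J, P} → PP | b | bb.
P: inherits non-unit rules of {P} → PP | bb.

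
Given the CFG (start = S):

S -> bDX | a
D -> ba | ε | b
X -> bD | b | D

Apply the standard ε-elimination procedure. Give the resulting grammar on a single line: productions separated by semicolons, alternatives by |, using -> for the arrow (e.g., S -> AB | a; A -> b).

Nullable set: {D, X}.
S -> bDX: D, X nullable, giving b | bD | bDX | bX.
Drop D -> ε.
X -> D: D nullable, giving D.
X -> bD: D nullable, giving b | bD.
Unchanged (no nullable symbols): S -> a; D -> b; D -> ba; X -> b.

S -> a | b | bD | bX | bDX; D -> b | ba; X -> D | b | bD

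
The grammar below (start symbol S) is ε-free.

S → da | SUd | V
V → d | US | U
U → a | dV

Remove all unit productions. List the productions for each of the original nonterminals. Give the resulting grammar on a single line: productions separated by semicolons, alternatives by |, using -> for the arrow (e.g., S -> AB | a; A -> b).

Unit productions: S->V, V->U.
Unit pairs (A ⇒* B via units): (S,U), (S,V), (V,U).
S: inherits non-unit rules of {S, U, V} → SUd | US | a | d | dV | da.
U: inherits non-unit rules of {U} → a | dV.
V: inherits non-unit rules of {U, V} → US | a | d | dV.

S -> a | d | US | dV | da | SUd; U -> a | dV; V -> a | d | US | dV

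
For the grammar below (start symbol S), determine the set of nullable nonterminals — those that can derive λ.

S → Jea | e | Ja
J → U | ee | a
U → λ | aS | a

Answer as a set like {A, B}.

Directly nullable (have an ε-rule): {U}.
J is nullable via J -> U (every symbol on the right is already known nullable).
Not nullable: S — each has a terminal in every rule's right-hand side or depends on a non-nullable symbol.

{J, U}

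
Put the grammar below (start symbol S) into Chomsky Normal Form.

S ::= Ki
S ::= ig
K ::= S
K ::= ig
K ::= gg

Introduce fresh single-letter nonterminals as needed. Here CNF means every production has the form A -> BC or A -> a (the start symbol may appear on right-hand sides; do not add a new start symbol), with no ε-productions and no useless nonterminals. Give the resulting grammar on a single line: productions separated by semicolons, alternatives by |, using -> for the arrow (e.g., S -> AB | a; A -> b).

S -> AB | KA; A -> i; B -> g; K -> AB | BB | KA

No ε-productions.
After unit-elimination: S -> Ki | ig; K -> Ki | gg | ig.
TERM: introduce B -> g, A -> i and substitute in every rule of length ≥2.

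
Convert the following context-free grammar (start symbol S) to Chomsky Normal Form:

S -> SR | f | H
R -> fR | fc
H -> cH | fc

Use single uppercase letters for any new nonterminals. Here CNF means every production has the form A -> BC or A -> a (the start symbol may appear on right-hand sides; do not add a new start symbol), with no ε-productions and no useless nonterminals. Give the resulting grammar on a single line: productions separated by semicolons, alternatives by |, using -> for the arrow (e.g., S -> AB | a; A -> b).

No ε-productions.
After unit-elimination: S -> f | SR | cH | fc; H -> cH | fc; R -> fR | fc.
TERM: introduce A -> c, B -> f and substitute in every rule of length ≥2.

S -> f | AH | BA | SR; A -> c; B -> f; H -> AH | BA; R -> BA | BR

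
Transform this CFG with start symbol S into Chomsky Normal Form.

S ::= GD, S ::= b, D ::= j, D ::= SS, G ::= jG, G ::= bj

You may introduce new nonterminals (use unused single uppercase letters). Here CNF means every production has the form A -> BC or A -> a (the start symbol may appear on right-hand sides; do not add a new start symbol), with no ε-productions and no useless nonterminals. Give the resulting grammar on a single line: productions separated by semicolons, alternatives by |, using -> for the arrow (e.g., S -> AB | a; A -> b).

No ε-productions.
No unit productions to eliminate.
TERM: introduce A -> b, B -> j and substitute in every rule of length ≥2.

S -> b | GD; A -> b; B -> j; D -> j | SS; G -> AB | BG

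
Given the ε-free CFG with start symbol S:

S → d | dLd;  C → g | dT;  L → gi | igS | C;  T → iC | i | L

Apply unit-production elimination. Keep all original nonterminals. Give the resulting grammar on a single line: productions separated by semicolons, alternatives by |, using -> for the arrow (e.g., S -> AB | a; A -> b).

S -> d | dLd; C -> g | dT; L -> g | dT | gi | igS; T -> g | i | dT | gi | iC | igS

Unit productions: L->C, T->L.
Unit pairs (A ⇒* B via units): (L,C), (T,C), (T,L).
S: inherits non-unit rules of {S} → d | dLd.
C: inherits non-unit rules of {C} → dT | g.
L: inherits non-unit rules of {C, L} → dT | g | gi | igS.
T: inherits non-unit rules of {C, L, T} → dT | g | gi | i | iC | igS.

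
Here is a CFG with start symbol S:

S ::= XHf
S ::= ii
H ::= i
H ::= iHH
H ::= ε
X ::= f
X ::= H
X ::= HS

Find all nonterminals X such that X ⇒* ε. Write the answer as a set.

Directly nullable (have an ε-rule): {H}.
X is nullable via X -> H (every symbol on the right is already known nullable).
Not nullable: S — each has a terminal in every rule's right-hand side or depends on a non-nullable symbol.

{H, X}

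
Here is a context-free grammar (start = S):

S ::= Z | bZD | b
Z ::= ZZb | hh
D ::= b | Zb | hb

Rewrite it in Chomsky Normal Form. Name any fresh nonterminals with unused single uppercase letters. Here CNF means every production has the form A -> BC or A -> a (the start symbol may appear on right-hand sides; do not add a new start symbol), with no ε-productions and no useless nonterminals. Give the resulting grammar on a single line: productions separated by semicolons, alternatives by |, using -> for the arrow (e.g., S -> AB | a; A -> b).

S -> b | AC | BB | ZE; A -> b; B -> h; C -> ZD; D -> b | BA | ZA; E -> ZA; F -> ZA; Z -> BB | ZF

No ε-productions.
After unit-elimination: S -> b | hh | ZZb | bZD; D -> b | Zb | hb; Z -> hh | ZZb.
TERM: introduce A -> b, B -> h and substitute in every rule of length ≥2.
BIN: S -> AZD becomes S -> AC, C -> ZD; S -> ZZA becomes S -> ZE, E -> ZA; Z -> ZZA becomes Z -> ZF, F -> ZA.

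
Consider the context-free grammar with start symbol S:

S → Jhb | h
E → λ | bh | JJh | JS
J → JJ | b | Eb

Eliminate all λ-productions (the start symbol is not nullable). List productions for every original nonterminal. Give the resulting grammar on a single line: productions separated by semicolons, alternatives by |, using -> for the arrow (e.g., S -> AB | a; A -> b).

S -> h | Jhb; E -> JS | bh | JJh; J -> b | Eb | JJ

Nullable set: {E}.
Drop E -> λ.
J -> Eb: E nullable, giving Eb | b.
Unchanged (no nullable symbols): S -> Jhb; S -> h; E -> JJh; E -> JS; E -> bh; J -> JJ; J -> b.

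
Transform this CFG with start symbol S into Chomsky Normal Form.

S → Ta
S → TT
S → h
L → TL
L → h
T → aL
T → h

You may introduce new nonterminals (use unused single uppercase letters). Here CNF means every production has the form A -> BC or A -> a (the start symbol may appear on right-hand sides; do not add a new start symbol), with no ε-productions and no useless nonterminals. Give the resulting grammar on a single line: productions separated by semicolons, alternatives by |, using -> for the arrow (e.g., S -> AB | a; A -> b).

No ε-productions.
No unit productions to eliminate.
TERM: introduce A -> a and substitute in every rule of length ≥2.

S -> h | TA | TT; A -> a; L -> h | TL; T -> h | AL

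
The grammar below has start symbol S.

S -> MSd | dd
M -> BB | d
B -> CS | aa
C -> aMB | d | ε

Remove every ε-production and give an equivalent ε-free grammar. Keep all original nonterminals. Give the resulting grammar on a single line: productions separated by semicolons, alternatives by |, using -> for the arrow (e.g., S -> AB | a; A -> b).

S -> dd | MSd; B -> S | CS | aa; C -> d | aMB; M -> d | BB

Nullable set: {C}.
B -> CS: C nullable, giving CS | S.
Drop C -> ε.
Unchanged (no nullable symbols): S -> MSd; S -> dd; B -> aa; C -> aMB; C -> d; M -> BB; M -> d.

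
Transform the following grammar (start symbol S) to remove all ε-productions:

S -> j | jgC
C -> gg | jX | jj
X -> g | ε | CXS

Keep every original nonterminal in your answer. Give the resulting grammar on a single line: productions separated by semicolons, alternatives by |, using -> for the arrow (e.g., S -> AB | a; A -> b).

S -> j | jgC; C -> j | gg | jX | jj; X -> g | CS | CXS

Nullable set: {X}.
C -> jX: X nullable, giving j | jX.
Drop X -> ε.
X -> CXS: X nullable, giving CS | CXS.
Unchanged (no nullable symbols): S -> j; S -> jgC; C -> gg; C -> jj; X -> g.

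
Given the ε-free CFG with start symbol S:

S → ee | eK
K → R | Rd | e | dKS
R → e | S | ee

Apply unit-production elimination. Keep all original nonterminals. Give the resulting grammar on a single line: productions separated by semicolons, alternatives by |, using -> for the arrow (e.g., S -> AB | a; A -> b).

Unit productions: K->R, R->S.
Unit pairs (A ⇒* B via units): (K,R), (K,S), (R,S).
S: inherits non-unit rules of {S} → eK | ee.
K: inherits non-unit rules of {K, R, S} → Rd | dKS | e | eK | ee.
R: inherits non-unit rules of {R, S} → e | eK | ee.

S -> eK | ee; K -> e | Rd | eK | ee | dKS; R -> e | eK | ee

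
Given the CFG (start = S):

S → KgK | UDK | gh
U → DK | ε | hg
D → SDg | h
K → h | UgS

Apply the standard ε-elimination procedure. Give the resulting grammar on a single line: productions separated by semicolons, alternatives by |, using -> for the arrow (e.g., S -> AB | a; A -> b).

S -> DK | gh | KgK | UDK; D -> h | SDg; K -> h | gS | UgS; U -> DK | hg

Nullable set: {U}.
S -> UDK: U nullable, giving DK | UDK.
K -> UgS: U nullable, giving UgS | gS.
Drop U -> ε.
Unchanged (no nullable symbols): S -> KgK; S -> gh; D -> SDg; D -> h; K -> h; U -> DK; U -> hg.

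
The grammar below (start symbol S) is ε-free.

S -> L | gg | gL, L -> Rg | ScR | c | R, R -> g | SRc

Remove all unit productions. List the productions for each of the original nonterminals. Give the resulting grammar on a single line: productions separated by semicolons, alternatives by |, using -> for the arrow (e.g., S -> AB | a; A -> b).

S -> c | g | Rg | gL | gg | SRc | ScR; L -> c | g | Rg | SRc | ScR; R -> g | SRc

Unit productions: L->R, S->L.
Unit pairs (A ⇒* B via units): (L,R), (S,L), (S,R).
S: inherits non-unit rules of {L, R, S} → Rg | SRc | ScR | c | g | gL | gg.
L: inherits non-unit rules of {L, R} → Rg | SRc | ScR | c | g.
R: inherits non-unit rules of {R} → SRc | g.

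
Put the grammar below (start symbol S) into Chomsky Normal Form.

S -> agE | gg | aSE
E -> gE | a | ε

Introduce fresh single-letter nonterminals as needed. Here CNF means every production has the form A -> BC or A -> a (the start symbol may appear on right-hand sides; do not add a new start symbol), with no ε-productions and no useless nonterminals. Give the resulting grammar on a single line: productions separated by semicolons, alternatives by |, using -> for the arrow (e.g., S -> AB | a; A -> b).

Nullable: {E}; after ε-elimination: S -> aS | ag | gg | aSE | agE; E -> a | g | gE.
No unit productions to eliminate.
TERM: introduce B -> a, A -> g and substitute in every rule of length ≥2.
BIN: S -> BAE becomes S -> BC, C -> AE; S -> BSE becomes S -> BD, D -> SE.

S -> AA | BA | BC | BD | BS; A -> g; B -> a; C -> AE; D -> SE; E -> a | g | AE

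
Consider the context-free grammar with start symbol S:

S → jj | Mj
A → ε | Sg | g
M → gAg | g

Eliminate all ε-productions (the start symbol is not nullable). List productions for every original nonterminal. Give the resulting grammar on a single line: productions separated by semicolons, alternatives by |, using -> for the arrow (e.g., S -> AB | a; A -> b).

S -> Mj | jj; A -> g | Sg; M -> g | gg | gAg

Nullable set: {A}.
Drop A -> ε.
M -> gAg: A nullable, giving gAg | gg.
Unchanged (no nullable symbols): S -> Mj; S -> jj; A -> Sg; A -> g; M -> g.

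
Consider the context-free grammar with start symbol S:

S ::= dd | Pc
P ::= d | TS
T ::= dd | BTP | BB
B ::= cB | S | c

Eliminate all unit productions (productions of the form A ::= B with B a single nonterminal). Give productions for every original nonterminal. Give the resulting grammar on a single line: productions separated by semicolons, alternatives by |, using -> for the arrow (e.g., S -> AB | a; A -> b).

Unit productions: B->S.
Unit pairs (A ⇒* B via units): (B,S).
S: inherits non-unit rules of {S} → Pc | dd.
B: inherits non-unit rules of {B, S} → Pc | c | cB | dd.
P: inherits non-unit rules of {P} → TS | d.
T: inherits non-unit rules of {T} → BB | BTP | dd.

S -> Pc | dd; B -> c | Pc | cB | dd; P -> d | TS; T -> BB | dd | BTP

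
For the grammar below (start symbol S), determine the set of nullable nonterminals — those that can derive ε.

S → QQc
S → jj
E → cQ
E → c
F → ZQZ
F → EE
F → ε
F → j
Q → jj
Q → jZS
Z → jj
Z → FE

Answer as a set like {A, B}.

Directly nullable (have an ε-rule): {F}.
Not nullable: E, Q, S, Z — each has a terminal in every rule's right-hand side or depends on a non-nullable symbol.

{F}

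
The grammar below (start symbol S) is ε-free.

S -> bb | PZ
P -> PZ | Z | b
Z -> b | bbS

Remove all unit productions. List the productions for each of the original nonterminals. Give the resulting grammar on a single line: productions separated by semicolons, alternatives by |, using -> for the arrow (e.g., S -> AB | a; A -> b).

S -> PZ | bb; P -> b | PZ | bbS; Z -> b | bbS

Unit productions: P->Z.
Unit pairs (A ⇒* B via units): (P,Z).
S: inherits non-unit rules of {S} → PZ | bb.
P: inherits non-unit rules of {P, Z} → PZ | b | bbS.
Z: inherits non-unit rules of {Z} → b | bbS.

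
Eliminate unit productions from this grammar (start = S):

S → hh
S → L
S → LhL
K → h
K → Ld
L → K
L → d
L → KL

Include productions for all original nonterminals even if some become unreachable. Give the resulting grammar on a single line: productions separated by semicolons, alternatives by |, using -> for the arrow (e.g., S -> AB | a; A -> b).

Unit productions: L->K, S->L.
Unit pairs (A ⇒* B via units): (L,K), (S,K), (S,L).
S: inherits non-unit rules of {K, L, S} → KL | Ld | LhL | d | h | hh.
K: inherits non-unit rules of {K} → Ld | h.
L: inherits non-unit rules of {K, L} → KL | Ld | d | h.

S -> d | h | KL | Ld | hh | LhL; K -> h | Ld; L -> d | h | KL | Ld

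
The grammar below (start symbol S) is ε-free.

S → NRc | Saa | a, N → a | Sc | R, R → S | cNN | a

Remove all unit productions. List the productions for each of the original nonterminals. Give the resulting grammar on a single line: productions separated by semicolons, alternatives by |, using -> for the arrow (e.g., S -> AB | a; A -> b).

S -> a | NRc | Saa; N -> a | Sc | NRc | Saa | cNN; R -> a | NRc | Saa | cNN

Unit productions: N->R, R->S.
Unit pairs (A ⇒* B via units): (N,R), (N,S), (R,S).
S: inherits non-unit rules of {S} → NRc | Saa | a.
N: inherits non-unit rules of {N, R, S} → NRc | Saa | Sc | a | cNN.
R: inherits non-unit rules of {R, S} → NRc | Saa | a | cNN.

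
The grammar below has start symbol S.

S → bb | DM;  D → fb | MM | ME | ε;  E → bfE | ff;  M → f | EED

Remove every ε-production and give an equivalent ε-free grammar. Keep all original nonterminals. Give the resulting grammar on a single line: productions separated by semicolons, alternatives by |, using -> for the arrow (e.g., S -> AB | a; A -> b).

Nullable set: {D}.
S -> DM: D nullable, giving DM | M.
Drop D -> ε.
M -> EED: D nullable, giving EE | EED.
Unchanged (no nullable symbols): S -> bb; D -> ME; D -> MM; D -> fb; E -> bfE; E -> ff; M -> f.

S -> M | DM | bb; D -> ME | MM | fb; E -> ff | bfE; M -> f | EE | EED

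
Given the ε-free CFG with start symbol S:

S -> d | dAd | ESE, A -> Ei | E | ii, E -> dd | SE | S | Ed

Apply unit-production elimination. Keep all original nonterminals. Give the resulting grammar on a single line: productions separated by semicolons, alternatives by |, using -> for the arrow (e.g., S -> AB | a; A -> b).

S -> d | ESE | dAd; A -> d | Ed | Ei | SE | dd | ii | ESE | dAd; E -> d | Ed | SE | dd | ESE | dAd

Unit productions: A->E, E->S.
Unit pairs (A ⇒* B via units): (A,E), (A,S), (E,S).
S: inherits non-unit rules of {S} → ESE | d | dAd.
A: inherits non-unit rules of {A, E, S} → ESE | Ed | Ei | SE | d | dAd | dd | ii.
E: inherits non-unit rules of {E, S} → ESE | Ed | SE | d | dAd | dd.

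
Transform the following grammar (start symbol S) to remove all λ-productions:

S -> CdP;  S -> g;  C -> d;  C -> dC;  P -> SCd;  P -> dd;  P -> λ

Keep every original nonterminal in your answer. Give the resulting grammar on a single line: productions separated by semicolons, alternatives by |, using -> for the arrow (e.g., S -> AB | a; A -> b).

Nullable set: {P}.
S -> CdP: P nullable, giving Cd | CdP.
Drop P -> λ.
Unchanged (no nullable symbols): S -> g; C -> d; C -> dC; P -> SCd; P -> dd.

S -> g | Cd | CdP; C -> d | dC; P -> dd | SCd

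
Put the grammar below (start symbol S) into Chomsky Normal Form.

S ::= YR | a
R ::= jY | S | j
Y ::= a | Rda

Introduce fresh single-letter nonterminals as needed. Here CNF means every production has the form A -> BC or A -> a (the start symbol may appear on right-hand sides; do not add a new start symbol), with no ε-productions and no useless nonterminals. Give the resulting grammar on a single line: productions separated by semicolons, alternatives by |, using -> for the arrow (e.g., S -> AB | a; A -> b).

No ε-productions.
After unit-elimination: S -> a | YR; R -> a | j | YR | jY; Y -> a | Rda.
TERM: introduce C -> a, B -> d, A -> j and substitute in every rule of length ≥2.
BIN: Y -> RBC becomes Y -> RD, D -> BC.

S -> a | YR; A -> j; B -> d; C -> a; D -> BC; R -> a | j | AY | YR; Y -> a | RD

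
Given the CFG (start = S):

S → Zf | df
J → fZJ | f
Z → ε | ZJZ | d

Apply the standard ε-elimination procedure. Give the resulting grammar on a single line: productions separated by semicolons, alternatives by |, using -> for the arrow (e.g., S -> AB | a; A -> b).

Nullable set: {Z}.
S -> Zf: Z nullable, giving Zf | f.
J -> fZJ: Z nullable, giving fJ | fZJ.
Drop Z -> ε.
Z -> ZJZ: Z, Z nullable, giving J | JZ | ZJ | ZJZ.
Unchanged (no nullable symbols): S -> df; J -> f; Z -> d.

S -> f | Zf | df; J -> f | fJ | fZJ; Z -> J | d | JZ | ZJ | ZJZ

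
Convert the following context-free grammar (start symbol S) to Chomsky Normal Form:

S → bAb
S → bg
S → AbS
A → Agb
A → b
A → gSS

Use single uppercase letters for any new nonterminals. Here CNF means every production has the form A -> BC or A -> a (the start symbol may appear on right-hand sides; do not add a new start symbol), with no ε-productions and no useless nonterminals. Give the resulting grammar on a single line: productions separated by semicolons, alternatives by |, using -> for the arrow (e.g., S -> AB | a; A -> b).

S -> AF | CB | CG; A -> b | AD | BE; B -> g; C -> b; D -> BC; E -> SS; F -> CS; G -> AC

No ε-productions.
No unit productions to eliminate.
TERM: introduce C -> b, B -> g and substitute in every rule of length ≥2.
BIN: A -> ABC becomes A -> AD, D -> BC; A -> BSS becomes A -> BE, E -> SS; S -> ACS becomes S -> AF, F -> CS; S -> CAC becomes S -> CG, G -> AC.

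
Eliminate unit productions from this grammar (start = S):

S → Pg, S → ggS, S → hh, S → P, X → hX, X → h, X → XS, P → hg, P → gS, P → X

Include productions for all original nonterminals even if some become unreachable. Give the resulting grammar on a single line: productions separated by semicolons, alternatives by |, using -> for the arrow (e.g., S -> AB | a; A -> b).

Unit productions: P->X, S->P.
Unit pairs (A ⇒* B via units): (P,X), (S,P), (S,X).
S: inherits non-unit rules of {P, S, X} → Pg | XS | gS | ggS | h | hX | hg | hh.
P: inherits non-unit rules of {P, X} → XS | gS | h | hX | hg.
X: inherits non-unit rules of {X} → XS | h | hX.

S -> h | Pg | XS | gS | hX | hg | hh | ggS; P -> h | XS | gS | hX | hg; X -> h | XS | hX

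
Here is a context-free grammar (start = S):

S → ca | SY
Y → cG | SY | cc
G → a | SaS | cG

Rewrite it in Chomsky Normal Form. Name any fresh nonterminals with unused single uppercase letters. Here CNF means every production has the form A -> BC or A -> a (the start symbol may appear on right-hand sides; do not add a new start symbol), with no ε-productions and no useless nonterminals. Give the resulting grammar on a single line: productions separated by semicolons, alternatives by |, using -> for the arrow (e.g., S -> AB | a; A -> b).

S -> BA | SY; A -> a; B -> c; C -> AS; G -> a | BG | SC; Y -> BB | BG | SY

No ε-productions.
No unit productions to eliminate.
TERM: introduce A -> a, B -> c and substitute in every rule of length ≥2.
BIN: G -> SAS becomes G -> SC, C -> AS.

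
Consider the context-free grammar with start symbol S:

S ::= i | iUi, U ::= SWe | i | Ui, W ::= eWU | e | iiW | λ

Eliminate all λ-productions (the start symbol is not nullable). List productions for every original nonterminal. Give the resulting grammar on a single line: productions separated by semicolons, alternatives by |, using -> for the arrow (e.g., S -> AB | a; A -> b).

Nullable set: {W}.
U -> SWe: W nullable, giving SWe | Se.
Drop W -> λ.
W -> eWU: W nullable, giving eU | eWU.
W -> iiW: W nullable, giving ii | iiW.
Unchanged (no nullable symbols): S -> i; S -> iUi; U -> Ui; U -> i; W -> e.

S -> i | iUi; U -> i | Se | Ui | SWe; W -> e | eU | ii | eWU | iiW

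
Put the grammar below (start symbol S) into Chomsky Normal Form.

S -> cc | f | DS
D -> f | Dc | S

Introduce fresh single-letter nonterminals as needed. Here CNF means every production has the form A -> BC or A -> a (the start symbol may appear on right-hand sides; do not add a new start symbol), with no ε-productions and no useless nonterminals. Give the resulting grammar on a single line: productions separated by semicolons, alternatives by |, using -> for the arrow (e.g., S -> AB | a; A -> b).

No ε-productions.
After unit-elimination: S -> f | DS | cc; D -> f | DS | Dc | cc.
TERM: introduce A -> c and substitute in every rule of length ≥2.

S -> f | AA | DS; A -> c; D -> f | AA | DA | DS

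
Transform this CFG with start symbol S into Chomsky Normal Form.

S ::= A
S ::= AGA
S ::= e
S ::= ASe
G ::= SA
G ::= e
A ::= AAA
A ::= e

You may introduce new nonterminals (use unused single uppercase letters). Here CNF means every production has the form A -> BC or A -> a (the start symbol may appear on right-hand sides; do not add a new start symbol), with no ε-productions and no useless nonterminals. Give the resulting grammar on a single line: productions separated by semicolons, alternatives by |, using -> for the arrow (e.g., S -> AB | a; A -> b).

No ε-productions.
After unit-elimination: S -> e | AAA | AGA | ASe; A -> e | AAA; G -> e | SA.
TERM: introduce B -> e and substitute in every rule of length ≥2.
BIN: A -> AAA becomes A -> AC, C -> AA; S -> AAA becomes S -> AD, D -> AA; S -> AGA becomes S -> AE, E -> GA; S -> ASB becomes S -> AF, F -> SB.

S -> e | AD | AE | AF; A -> e | AC; B -> e; C -> AA; D -> AA; E -> GA; F -> SB; G -> e | SA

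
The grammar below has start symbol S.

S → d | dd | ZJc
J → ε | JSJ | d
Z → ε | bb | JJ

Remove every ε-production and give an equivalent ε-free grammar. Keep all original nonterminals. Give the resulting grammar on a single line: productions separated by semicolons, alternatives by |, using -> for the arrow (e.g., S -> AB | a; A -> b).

S -> c | d | Jc | Zc | dd | ZJc; J -> S | d | JS | SJ | JSJ; Z -> J | JJ | bb

Nullable set: {J, Z}.
S -> ZJc: Z, J nullable, giving Jc | ZJc | Zc | c.
Drop J -> ε.
J -> JSJ: J, J nullable, giving JS | JSJ | S | SJ.
Drop Z -> ε.
Z -> JJ: J, J nullable, giving J | JJ.
Unchanged (no nullable symbols): S -> d; S -> dd; J -> d; Z -> bb.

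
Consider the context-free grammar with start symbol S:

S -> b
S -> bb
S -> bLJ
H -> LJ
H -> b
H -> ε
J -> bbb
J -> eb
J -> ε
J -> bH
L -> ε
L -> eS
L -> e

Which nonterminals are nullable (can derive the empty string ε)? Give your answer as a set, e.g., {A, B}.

{H, J, L}

Directly nullable (have an ε-rule): {H, J, L}.
Not nullable: S — each has a terminal in every rule's right-hand side or depends on a non-nullable symbol.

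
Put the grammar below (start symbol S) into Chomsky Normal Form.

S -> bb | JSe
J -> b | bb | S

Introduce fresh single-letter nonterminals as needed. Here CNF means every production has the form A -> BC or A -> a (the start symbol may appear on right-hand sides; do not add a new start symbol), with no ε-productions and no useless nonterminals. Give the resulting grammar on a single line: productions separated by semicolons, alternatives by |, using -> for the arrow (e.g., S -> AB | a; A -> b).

No ε-productions.
After unit-elimination: S -> bb | JSe; J -> b | bb | JSe.
TERM: introduce B -> b, A -> e and substitute in every rule of length ≥2.
BIN: J -> JSA becomes J -> JC, C -> SA; S -> JSA becomes S -> JD, D -> SA.

S -> BB | JD; A -> e; B -> b; C -> SA; D -> SA; J -> b | BB | JC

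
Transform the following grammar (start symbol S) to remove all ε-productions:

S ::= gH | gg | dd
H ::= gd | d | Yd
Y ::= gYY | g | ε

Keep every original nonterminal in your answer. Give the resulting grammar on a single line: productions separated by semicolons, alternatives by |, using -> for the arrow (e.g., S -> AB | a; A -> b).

S -> dd | gH | gg; H -> d | Yd | gd; Y -> g | gY | gYY

Nullable set: {Y}.
H -> Yd: Y nullable, giving Yd | d.
Drop Y -> ε.
Y -> gYY: Y, Y nullable, giving g | gY | gYY.
Unchanged (no nullable symbols): S -> dd; S -> gH; S -> gg; H -> d; H -> gd; Y -> g.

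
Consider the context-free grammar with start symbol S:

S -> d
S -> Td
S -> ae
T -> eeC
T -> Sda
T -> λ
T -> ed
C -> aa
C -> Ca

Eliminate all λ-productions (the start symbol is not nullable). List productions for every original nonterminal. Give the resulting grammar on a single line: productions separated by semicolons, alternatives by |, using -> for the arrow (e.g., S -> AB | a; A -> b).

S -> d | Td | ae; C -> Ca | aa; T -> ed | Sda | eeC

Nullable set: {T}.
S -> Td: T nullable, giving Td | d.
Drop T -> λ.
Unchanged (no nullable symbols): S -> ae; S -> d; C -> Ca; C -> aa; T -> Sda; T -> ed; T -> eeC.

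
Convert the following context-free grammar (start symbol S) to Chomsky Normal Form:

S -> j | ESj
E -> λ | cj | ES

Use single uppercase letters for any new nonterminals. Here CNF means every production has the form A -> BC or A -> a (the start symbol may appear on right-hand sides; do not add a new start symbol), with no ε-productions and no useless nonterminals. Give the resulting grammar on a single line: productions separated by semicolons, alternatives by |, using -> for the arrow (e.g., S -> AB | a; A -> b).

Nullable: {E}; after ε-elimination: S -> j | Sj | ESj; E -> S | ES | cj.
After unit-elimination: S -> j | Sj | ESj; E -> j | ES | Sj | cj | ESj.
TERM: introduce B -> c, A -> j and substitute in every rule of length ≥2.
BIN: E -> ESA becomes E -> EC, C -> SA; S -> ESA becomes S -> ED, D -> SA.

S -> j | ED | SA; A -> j; B -> c; C -> SA; D -> SA; E -> j | BA | EC | ES | SA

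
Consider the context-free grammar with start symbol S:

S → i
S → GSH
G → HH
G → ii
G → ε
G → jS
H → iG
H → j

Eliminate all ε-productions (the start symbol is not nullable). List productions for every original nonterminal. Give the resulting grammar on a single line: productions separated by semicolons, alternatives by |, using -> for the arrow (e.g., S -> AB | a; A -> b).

S -> i | SH | GSH; G -> HH | ii | jS; H -> i | j | iG

Nullable set: {G}.
S -> GSH: G nullable, giving GSH | SH.
Drop G -> ε.
H -> iG: G nullable, giving i | iG.
Unchanged (no nullable symbols): S -> i; G -> HH; G -> ii; G -> jS; H -> j.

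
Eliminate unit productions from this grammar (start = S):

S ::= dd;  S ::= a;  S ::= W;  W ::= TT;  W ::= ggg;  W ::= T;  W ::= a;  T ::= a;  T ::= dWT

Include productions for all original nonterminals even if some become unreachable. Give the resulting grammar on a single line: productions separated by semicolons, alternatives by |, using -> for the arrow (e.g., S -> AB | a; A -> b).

S -> a | TT | dd | dWT | ggg; T -> a | dWT; W -> a | TT | dWT | ggg

Unit productions: S->W, W->T.
Unit pairs (A ⇒* B via units): (S,T), (S,W), (W,T).
S: inherits non-unit rules of {S, T, W} → TT | a | dWT | dd | ggg.
T: inherits non-unit rules of {T} → a | dWT.
W: inherits non-unit rules of {T, W} → TT | a | dWT | ggg.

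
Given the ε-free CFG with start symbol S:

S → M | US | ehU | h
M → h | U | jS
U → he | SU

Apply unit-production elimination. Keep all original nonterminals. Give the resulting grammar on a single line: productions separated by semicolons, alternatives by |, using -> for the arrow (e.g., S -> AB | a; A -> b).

Unit productions: M->U, S->M.
Unit pairs (A ⇒* B via units): (M,U), (S,M), (S,U).
S: inherits non-unit rules of {M, S, U} → SU | US | ehU | h | he | jS.
M: inherits non-unit rules of {M, U} → SU | h | he | jS.
U: inherits non-unit rules of {U} → SU | he.

S -> h | SU | US | he | jS | ehU; M -> h | SU | he | jS; U -> SU | he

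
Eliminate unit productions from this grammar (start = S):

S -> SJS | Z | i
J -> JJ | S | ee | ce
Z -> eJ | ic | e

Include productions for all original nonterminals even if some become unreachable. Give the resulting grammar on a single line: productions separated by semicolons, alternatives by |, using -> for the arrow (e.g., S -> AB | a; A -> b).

Unit productions: J->S, S->Z.
Unit pairs (A ⇒* B via units): (J,S), (J,Z), (S,Z).
S: inherits non-unit rules of {S, Z} → SJS | e | eJ | i | ic.
J: inherits non-unit rules of {J, S, Z} → JJ | SJS | ce | e | eJ | ee | i | ic.
Z: inherits non-unit rules of {Z} → e | eJ | ic.

S -> e | i | eJ | ic | SJS; J -> e | i | JJ | ce | eJ | ee | ic | SJS; Z -> e | eJ | ic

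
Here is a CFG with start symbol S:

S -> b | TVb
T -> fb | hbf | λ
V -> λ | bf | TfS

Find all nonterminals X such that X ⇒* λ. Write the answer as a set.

Directly nullable (have an ε-rule): {T, V}.
Not nullable: S — each has a terminal in every rule's right-hand side or depends on a non-nullable symbol.

{T, V}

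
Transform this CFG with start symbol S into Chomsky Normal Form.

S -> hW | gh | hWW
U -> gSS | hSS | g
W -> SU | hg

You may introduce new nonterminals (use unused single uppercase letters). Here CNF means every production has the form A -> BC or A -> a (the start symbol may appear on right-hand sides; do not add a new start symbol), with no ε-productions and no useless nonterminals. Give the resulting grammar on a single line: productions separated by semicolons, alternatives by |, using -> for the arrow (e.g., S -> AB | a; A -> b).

S -> AB | BC | BW; A -> g; B -> h; C -> WW; D -> SS; E -> SS; U -> g | AD | BE; W -> BA | SU

No ε-productions.
No unit productions to eliminate.
TERM: introduce A -> g, B -> h and substitute in every rule of length ≥2.
BIN: S -> BWW becomes S -> BC, C -> WW; U -> ASS becomes U -> AD, D -> SS; U -> BSS becomes U -> BE, E -> SS.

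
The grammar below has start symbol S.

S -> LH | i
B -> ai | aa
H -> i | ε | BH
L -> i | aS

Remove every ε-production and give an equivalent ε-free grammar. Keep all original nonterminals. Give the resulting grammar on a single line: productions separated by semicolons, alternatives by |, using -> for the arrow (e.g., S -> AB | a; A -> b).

S -> L | i | LH; B -> aa | ai; H -> B | i | BH; L -> i | aS

Nullable set: {H}.
S -> LH: H nullable, giving L | LH.
Drop H -> ε.
H -> BH: H nullable, giving B | BH.
Unchanged (no nullable symbols): S -> i; B -> aa; B -> ai; H -> i; L -> aS; L -> i.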